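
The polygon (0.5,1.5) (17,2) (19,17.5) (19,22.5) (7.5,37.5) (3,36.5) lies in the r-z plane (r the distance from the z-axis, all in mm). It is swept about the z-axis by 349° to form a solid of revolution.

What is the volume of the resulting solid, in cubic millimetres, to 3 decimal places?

Volume = 29012.001 mm³

Profile (r,z), 6 vertices: (0.5,1.5) (17,2) (19,17.5) (19,22.5) (7.5,37.5) (3,36.5)
edge 0: (0.5,1.5)→(17,2)  cross = 0.5·2 − 17·1.5 = -24.5000; (r_i+r_j)·cross = 17.5·-24.5000 = -428.7500
edge 1: (17,2)→(19,17.5)  cross = 17·17.5 − 19·2 = 259.5000; (r_i+r_j)·cross = 36·259.5000 = 9342.0000
edge 2: (19,17.5)→(19,22.5)  cross = 19·22.5 − 19·17.5 = 95.0000; (r_i+r_j)·cross = 38·95.0000 = 3610.0000
edge 3: (19,22.5)→(7.5,37.5)  cross = 19·37.5 − 7.5·22.5 = 543.7500; (r_i+r_j)·cross = 26.5·543.7500 = 14409.3750
edge 4: (7.5,37.5)→(3,36.5)  cross = 7.5·36.5 − 3·37.5 = 161.2500; (r_i+r_j)·cross = 10.5·161.2500 = 1693.1250
edge 5: (3,36.5)→(0.5,1.5)  cross = 3·1.5 − 0.5·36.5 = -13.7500; (r_i+r_j)·cross = 3.5·-13.7500 = -48.1250
Σcross = 1021.2500 → A = |Σcross|/2 = 510.6250 mm²
Σ(r_i+r_j)·cross = 28577.6250 → first moment M = |Σ|/6 = 4762.9375
R_c = M/A = 4762.9375/510.6250 = 9.3277 mm
θ = 349° = 6.091199 rad
V = θ·R_c·A = 6.091199·9.3277·510.6250 = 29012.001 mm³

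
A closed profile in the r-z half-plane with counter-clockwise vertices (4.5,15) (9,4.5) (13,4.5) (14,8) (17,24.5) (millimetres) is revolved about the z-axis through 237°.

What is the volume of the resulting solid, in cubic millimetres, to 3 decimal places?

Profile (r,z), 5 vertices: (4.5,15) (9,4.5) (13,4.5) (14,8) (17,24.5)
edge 0: (4.5,15)→(9,4.5)  cross = 4.5·4.5 − 9·15 = -114.7500; (r_i+r_j)·cross = 13.5·-114.7500 = -1549.1250
edge 1: (9,4.5)→(13,4.5)  cross = 9·4.5 − 13·4.5 = -18.0000; (r_i+r_j)·cross = 22·-18.0000 = -396.0000
edge 2: (13,4.5)→(14,8)  cross = 13·8 − 14·4.5 = 41.0000; (r_i+r_j)·cross = 27·41.0000 = 1107.0000
edge 3: (14,8)→(17,24.5)  cross = 14·24.5 − 17·8 = 207.0000; (r_i+r_j)·cross = 31·207.0000 = 6417.0000
edge 4: (17,24.5)→(4.5,15)  cross = 17·15 − 4.5·24.5 = 144.7500; (r_i+r_j)·cross = 21.5·144.7500 = 3112.1250
Σcross = 260.0000 → A = |Σcross|/2 = 130.0000 mm²
Σ(r_i+r_j)·cross = 8691.0000 → first moment M = |Σ|/6 = 1448.5000
R_c = M/A = 1448.5000/130.0000 = 11.1423 mm
θ = 237° = 4.136430 rad
V = θ·R_c·A = 4.136430·11.1423·130.0000 = 5991.619 mm³

Volume = 5991.619 mm³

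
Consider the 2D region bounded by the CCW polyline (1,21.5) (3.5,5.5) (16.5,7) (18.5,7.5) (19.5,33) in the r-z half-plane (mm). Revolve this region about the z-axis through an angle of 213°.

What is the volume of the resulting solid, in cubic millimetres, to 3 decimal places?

Profile (r,z), 5 vertices: (1,21.5) (3.5,5.5) (16.5,7) (18.5,7.5) (19.5,33)
edge 0: (1,21.5)→(3.5,5.5)  cross = 1·5.5 − 3.5·21.5 = -69.7500; (r_i+r_j)·cross = 4.5·-69.7500 = -313.8750
edge 1: (3.5,5.5)→(16.5,7)  cross = 3.5·7 − 16.5·5.5 = -66.2500; (r_i+r_j)·cross = 20·-66.2500 = -1325.0000
edge 2: (16.5,7)→(18.5,7.5)  cross = 16.5·7.5 − 18.5·7 = -5.7500; (r_i+r_j)·cross = 35·-5.7500 = -201.2500
edge 3: (18.5,7.5)→(19.5,33)  cross = 18.5·33 − 19.5·7.5 = 464.2500; (r_i+r_j)·cross = 38·464.2500 = 17641.5000
edge 4: (19.5,33)→(1,21.5)  cross = 19.5·21.5 − 1·33 = 386.2500; (r_i+r_j)·cross = 20.5·386.2500 = 7918.1250
Σcross = 708.7500 → A = |Σcross|/2 = 354.3750 mm²
Σ(r_i+r_j)·cross = 23719.5000 → first moment M = |Σ|/6 = 3953.2500
R_c = M/A = 3953.2500/354.3750 = 11.1556 mm
θ = 213° = 3.717551 rad
V = θ·R_c·A = 3.717551·11.1556·354.3750 = 14696.410 mm³

Volume = 14696.410 mm³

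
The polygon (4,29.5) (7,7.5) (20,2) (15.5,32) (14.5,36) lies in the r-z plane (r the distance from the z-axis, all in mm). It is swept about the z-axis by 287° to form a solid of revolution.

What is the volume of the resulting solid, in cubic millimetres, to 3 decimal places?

Profile (r,z), 5 vertices: (4,29.5) (7,7.5) (20,2) (15.5,32) (14.5,36)
edge 0: (4,29.5)→(7,7.5)  cross = 4·7.5 − 7·29.5 = -176.5000; (r_i+r_j)·cross = 11·-176.5000 = -1941.5000
edge 1: (7,7.5)→(20,2)  cross = 7·2 − 20·7.5 = -136.0000; (r_i+r_j)·cross = 27·-136.0000 = -3672.0000
edge 2: (20,2)→(15.5,32)  cross = 20·32 − 15.5·2 = 609.0000; (r_i+r_j)·cross = 35.5·609.0000 = 21619.5000
edge 3: (15.5,32)→(14.5,36)  cross = 15.5·36 − 14.5·32 = 94.0000; (r_i+r_j)·cross = 30·94.0000 = 2820.0000
edge 4: (14.5,36)→(4,29.5)  cross = 14.5·29.5 − 4·36 = 283.7500; (r_i+r_j)·cross = 18.5·283.7500 = 5249.3750
Σcross = 674.2500 → A = |Σcross|/2 = 337.1250 mm²
Σ(r_i+r_j)·cross = 24075.3750 → first moment M = |Σ|/6 = 4012.5625
R_c = M/A = 4012.5625/337.1250 = 11.9023 mm
θ = 287° = 5.009095 rad
V = θ·R_c·A = 5.009095·11.9023·337.1250 = 20099.307 mm³

Volume = 20099.307 mm³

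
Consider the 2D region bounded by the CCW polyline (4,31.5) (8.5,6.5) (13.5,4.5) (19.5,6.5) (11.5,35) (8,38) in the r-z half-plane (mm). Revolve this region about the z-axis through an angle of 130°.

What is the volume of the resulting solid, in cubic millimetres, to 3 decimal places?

Volume = 7181.488 mm³

Profile (r,z), 6 vertices: (4,31.5) (8.5,6.5) (13.5,4.5) (19.5,6.5) (11.5,35) (8,38)
edge 0: (4,31.5)→(8.5,6.5)  cross = 4·6.5 − 8.5·31.5 = -241.7500; (r_i+r_j)·cross = 12.5·-241.7500 = -3021.8750
edge 1: (8.5,6.5)→(13.5,4.5)  cross = 8.5·4.5 − 13.5·6.5 = -49.5000; (r_i+r_j)·cross = 22·-49.5000 = -1089.0000
edge 2: (13.5,4.5)→(19.5,6.5)  cross = 13.5·6.5 − 19.5·4.5 = 0.0000; (r_i+r_j)·cross = 33·0.0000 = 0.0000
edge 3: (19.5,6.5)→(11.5,35)  cross = 19.5·35 − 11.5·6.5 = 607.7500; (r_i+r_j)·cross = 31·607.7500 = 18840.2500
edge 4: (11.5,35)→(8,38)  cross = 11.5·38 − 8·35 = 157.0000; (r_i+r_j)·cross = 19.5·157.0000 = 3061.5000
edge 5: (8,38)→(4,31.5)  cross = 8·31.5 − 4·38 = 100.0000; (r_i+r_j)·cross = 12·100.0000 = 1200.0000
Σcross = 573.5000 → A = |Σcross|/2 = 286.7500 mm²
Σ(r_i+r_j)·cross = 18990.8750 → first moment M = |Σ|/6 = 3165.1458
R_c = M/A = 3165.1458/286.7500 = 11.0380 mm
θ = 130° = 2.268928 rad
V = θ·R_c·A = 2.268928·11.0380·286.7500 = 7181.488 mm³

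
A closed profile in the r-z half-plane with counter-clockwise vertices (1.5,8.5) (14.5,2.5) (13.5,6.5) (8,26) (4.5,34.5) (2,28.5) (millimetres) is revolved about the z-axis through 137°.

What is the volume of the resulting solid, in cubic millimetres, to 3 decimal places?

Profile (r,z), 6 vertices: (1.5,8.5) (14.5,2.5) (13.5,6.5) (8,26) (4.5,34.5) (2,28.5)
edge 0: (1.5,8.5)→(14.5,2.5)  cross = 1.5·2.5 − 14.5·8.5 = -119.5000; (r_i+r_j)·cross = 16·-119.5000 = -1912.0000
edge 1: (14.5,2.5)→(13.5,6.5)  cross = 14.5·6.5 − 13.5·2.5 = 60.5000; (r_i+r_j)·cross = 28·60.5000 = 1694.0000
edge 2: (13.5,6.5)→(8,26)  cross = 13.5·26 − 8·6.5 = 299.0000; (r_i+r_j)·cross = 21.5·299.0000 = 6428.5000
edge 3: (8,26)→(4.5,34.5)  cross = 8·34.5 − 4.5·26 = 159.0000; (r_i+r_j)·cross = 12.5·159.0000 = 1987.5000
edge 4: (4.5,34.5)→(2,28.5)  cross = 4.5·28.5 − 2·34.5 = 59.2500; (r_i+r_j)·cross = 6.5·59.2500 = 385.1250
edge 5: (2,28.5)→(1.5,8.5)  cross = 2·8.5 − 1.5·28.5 = -25.7500; (r_i+r_j)·cross = 3.5·-25.7500 = -90.1250
Σcross = 432.5000 → A = |Σcross|/2 = 216.2500 mm²
Σ(r_i+r_j)·cross = 8493.0000 → first moment M = |Σ|/6 = 1415.5000
R_c = M/A = 1415.5000/216.2500 = 6.5457 mm
θ = 137° = 2.391101 rad
V = θ·R_c·A = 2.391101·6.5457·216.2500 = 3384.604 mm³

Volume = 3384.604 mm³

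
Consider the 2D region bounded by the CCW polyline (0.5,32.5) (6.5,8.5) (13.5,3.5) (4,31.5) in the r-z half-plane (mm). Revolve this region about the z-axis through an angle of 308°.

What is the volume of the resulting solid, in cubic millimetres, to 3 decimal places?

Volume = 3961.828 mm³

Profile (r,z), 4 vertices: (0.5,32.5) (6.5,8.5) (13.5,3.5) (4,31.5)
edge 0: (0.5,32.5)→(6.5,8.5)  cross = 0.5·8.5 − 6.5·32.5 = -207.0000; (r_i+r_j)·cross = 7·-207.0000 = -1449.0000
edge 1: (6.5,8.5)→(13.5,3.5)  cross = 6.5·3.5 − 13.5·8.5 = -92.0000; (r_i+r_j)·cross = 20·-92.0000 = -1840.0000
edge 2: (13.5,3.5)→(4,31.5)  cross = 13.5·31.5 − 4·3.5 = 411.2500; (r_i+r_j)·cross = 17.5·411.2500 = 7196.8750
edge 3: (4,31.5)→(0.5,32.5)  cross = 4·32.5 − 0.5·31.5 = 114.2500; (r_i+r_j)·cross = 4.5·114.2500 = 514.1250
Σcross = 226.5000 → A = |Σcross|/2 = 113.2500 mm²
Σ(r_i+r_j)·cross = 4422.0000 → first moment M = |Σ|/6 = 737.0000
R_c = M/A = 737.0000/113.2500 = 6.5077 mm
θ = 308° = 5.375614 rad
V = θ·R_c·A = 5.375614·6.5077·113.2500 = 3961.828 mm³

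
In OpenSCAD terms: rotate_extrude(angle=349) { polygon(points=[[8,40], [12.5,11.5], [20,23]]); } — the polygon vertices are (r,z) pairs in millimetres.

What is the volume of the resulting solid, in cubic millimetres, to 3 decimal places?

Profile (r,z), 3 vertices: (8,40) (12.5,11.5) (20,23)
edge 0: (8,40)→(12.5,11.5)  cross = 8·11.5 − 12.5·40 = -408.0000; (r_i+r_j)·cross = 20.5·-408.0000 = -8364.0000
edge 1: (12.5,11.5)→(20,23)  cross = 12.5·23 − 20·11.5 = 57.5000; (r_i+r_j)·cross = 32.5·57.5000 = 1868.7500
edge 2: (20,23)→(8,40)  cross = 20·40 − 8·23 = 616.0000; (r_i+r_j)·cross = 28·616.0000 = 17248.0000
Σcross = 265.5000 → A = |Σcross|/2 = 132.7500 mm²
Σ(r_i+r_j)·cross = 10752.7500 → first moment M = |Σ|/6 = 1792.1250
R_c = M/A = 1792.1250/132.7500 = 13.5000 mm
θ = 349° = 6.091199 rad
V = θ·R_c·A = 6.091199·13.5000·132.7500 = 10916.190 mm³

Volume = 10916.190 mm³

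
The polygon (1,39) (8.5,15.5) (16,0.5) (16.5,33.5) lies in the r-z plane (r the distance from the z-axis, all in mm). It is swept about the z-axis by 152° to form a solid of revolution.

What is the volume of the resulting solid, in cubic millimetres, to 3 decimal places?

Profile (r,z), 4 vertices: (1,39) (8.5,15.5) (16,0.5) (16.5,33.5)
edge 0: (1,39)→(8.5,15.5)  cross = 1·15.5 − 8.5·39 = -316.0000; (r_i+r_j)·cross = 9.5·-316.0000 = -3002.0000
edge 1: (8.5,15.5)→(16,0.5)  cross = 8.5·0.5 − 16·15.5 = -243.7500; (r_i+r_j)·cross = 24.5·-243.7500 = -5971.8750
edge 2: (16,0.5)→(16.5,33.5)  cross = 16·33.5 − 16.5·0.5 = 527.7500; (r_i+r_j)·cross = 32.5·527.7500 = 17151.8750
edge 3: (16.5,33.5)→(1,39)  cross = 16.5·39 − 1·33.5 = 610.0000; (r_i+r_j)·cross = 17.5·610.0000 = 10675.0000
Σcross = 578.0000 → A = |Σcross|/2 = 289.0000 mm²
Σ(r_i+r_j)·cross = 18853.0000 → first moment M = |Σ|/6 = 3142.1667
R_c = M/A = 3142.1667/289.0000 = 10.8725 mm
θ = 152° = 2.652900 rad
V = θ·R_c·A = 2.652900·10.8725·289.0000 = 8335.855 mm³

Volume = 8335.855 mm³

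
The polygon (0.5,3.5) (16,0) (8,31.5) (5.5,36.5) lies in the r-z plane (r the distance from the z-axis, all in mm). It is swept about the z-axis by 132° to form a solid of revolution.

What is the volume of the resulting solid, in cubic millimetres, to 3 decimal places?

Volume = 4907.600 mm³

Profile (r,z), 4 vertices: (0.5,3.5) (16,0) (8,31.5) (5.5,36.5)
edge 0: (0.5,3.5)→(16,0)  cross = 0.5·0 − 16·3.5 = -56.0000; (r_i+r_j)·cross = 16.5·-56.0000 = -924.0000
edge 1: (16,0)→(8,31.5)  cross = 16·31.5 − 8·0 = 504.0000; (r_i+r_j)·cross = 24·504.0000 = 12096.0000
edge 2: (8,31.5)→(5.5,36.5)  cross = 8·36.5 − 5.5·31.5 = 118.7500; (r_i+r_j)·cross = 13.5·118.7500 = 1603.1250
edge 3: (5.5,36.5)→(0.5,3.5)  cross = 5.5·3.5 − 0.5·36.5 = 1.0000; (r_i+r_j)·cross = 6·1.0000 = 6.0000
Σcross = 567.7500 → A = |Σcross|/2 = 283.8750 mm²
Σ(r_i+r_j)·cross = 12781.1250 → first moment M = |Σ|/6 = 2130.1875
R_c = M/A = 2130.1875/283.8750 = 7.5040 mm
θ = 132° = 2.303835 rad
V = θ·R_c·A = 2.303835·7.5040·283.8750 = 4907.600 mm³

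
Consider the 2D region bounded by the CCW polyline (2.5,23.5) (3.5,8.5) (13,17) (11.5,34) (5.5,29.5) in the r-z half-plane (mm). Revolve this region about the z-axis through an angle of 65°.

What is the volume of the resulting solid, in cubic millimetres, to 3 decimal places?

Volume = 1486.904 mm³

Profile (r,z), 5 vertices: (2.5,23.5) (3.5,8.5) (13,17) (11.5,34) (5.5,29.5)
edge 0: (2.5,23.5)→(3.5,8.5)  cross = 2.5·8.5 − 3.5·23.5 = -61.0000; (r_i+r_j)·cross = 6·-61.0000 = -366.0000
edge 1: (3.5,8.5)→(13,17)  cross = 3.5·17 − 13·8.5 = -51.0000; (r_i+r_j)·cross = 16.5·-51.0000 = -841.5000
edge 2: (13,17)→(11.5,34)  cross = 13·34 − 11.5·17 = 246.5000; (r_i+r_j)·cross = 24.5·246.5000 = 6039.2500
edge 3: (11.5,34)→(5.5,29.5)  cross = 11.5·29.5 − 5.5·34 = 152.2500; (r_i+r_j)·cross = 17·152.2500 = 2588.2500
edge 4: (5.5,29.5)→(2.5,23.5)  cross = 5.5·23.5 − 2.5·29.5 = 55.5000; (r_i+r_j)·cross = 8·55.5000 = 444.0000
Σcross = 342.2500 → A = |Σcross|/2 = 171.1250 mm²
Σ(r_i+r_j)·cross = 7864.0000 → first moment M = |Σ|/6 = 1310.6667
R_c = M/A = 1310.6667/171.1250 = 7.6591 mm
θ = 65° = 1.134464 rad
V = θ·R_c·A = 1.134464·7.6591·171.1250 = 1486.904 mm³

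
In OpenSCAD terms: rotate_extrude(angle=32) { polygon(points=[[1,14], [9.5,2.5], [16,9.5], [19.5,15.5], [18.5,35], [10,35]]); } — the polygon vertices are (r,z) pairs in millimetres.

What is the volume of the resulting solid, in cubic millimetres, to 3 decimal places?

Volume = 2495.681 mm³

Profile (r,z), 6 vertices: (1,14) (9.5,2.5) (16,9.5) (19.5,15.5) (18.5,35) (10,35)
edge 0: (1,14)→(9.5,2.5)  cross = 1·2.5 − 9.5·14 = -130.5000; (r_i+r_j)·cross = 10.5·-130.5000 = -1370.2500
edge 1: (9.5,2.5)→(16,9.5)  cross = 9.5·9.5 − 16·2.5 = 50.2500; (r_i+r_j)·cross = 25.5·50.2500 = 1281.3750
edge 2: (16,9.5)→(19.5,15.5)  cross = 16·15.5 − 19.5·9.5 = 62.7500; (r_i+r_j)·cross = 35.5·62.7500 = 2227.6250
edge 3: (19.5,15.5)→(18.5,35)  cross = 19.5·35 − 18.5·15.5 = 395.7500; (r_i+r_j)·cross = 38·395.7500 = 15038.5000
edge 4: (18.5,35)→(10,35)  cross = 18.5·35 − 10·35 = 297.5000; (r_i+r_j)·cross = 28.5·297.5000 = 8478.7500
edge 5: (10,35)→(1,14)  cross = 10·14 − 1·35 = 105.0000; (r_i+r_j)·cross = 11·105.0000 = 1155.0000
Σcross = 780.7500 → A = |Σcross|/2 = 390.3750 mm²
Σ(r_i+r_j)·cross = 26811.0000 → first moment M = |Σ|/6 = 4468.5000
R_c = M/A = 4468.5000/390.3750 = 11.4467 mm
θ = 32° = 0.558505 rad
V = θ·R_c·A = 0.558505·11.4467·390.3750 = 2495.681 mm³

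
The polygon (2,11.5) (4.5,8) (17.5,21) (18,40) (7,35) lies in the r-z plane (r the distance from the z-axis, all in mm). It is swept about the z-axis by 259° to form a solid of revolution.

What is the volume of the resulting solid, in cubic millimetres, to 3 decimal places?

Profile (r,z), 5 vertices: (2,11.5) (4.5,8) (17.5,21) (18,40) (7,35)
edge 0: (2,11.5)→(4.5,8)  cross = 2·8 − 4.5·11.5 = -35.7500; (r_i+r_j)·cross = 6.5·-35.7500 = -232.3750
edge 1: (4.5,8)→(17.5,21)  cross = 4.5·21 − 17.5·8 = -45.5000; (r_i+r_j)·cross = 22·-45.5000 = -1001.0000
edge 2: (17.5,21)→(18,40)  cross = 17.5·40 − 18·21 = 322.0000; (r_i+r_j)·cross = 35.5·322.0000 = 11431.0000
edge 3: (18,40)→(7,35)  cross = 18·35 − 7·40 = 350.0000; (r_i+r_j)·cross = 25·350.0000 = 8750.0000
edge 4: (7,35)→(2,11.5)  cross = 7·11.5 − 2·35 = 10.5000; (r_i+r_j)·cross = 9·10.5000 = 94.5000
Σcross = 601.2500 → A = |Σcross|/2 = 300.6250 mm²
Σ(r_i+r_j)·cross = 19042.1250 → first moment M = |Σ|/6 = 3173.6875
R_c = M/A = 3173.6875/300.6250 = 10.5570 mm
θ = 259° = 4.520403 rad
V = θ·R_c·A = 4.520403·10.5570·300.6250 = 14346.346 mm³

Volume = 14346.346 mm³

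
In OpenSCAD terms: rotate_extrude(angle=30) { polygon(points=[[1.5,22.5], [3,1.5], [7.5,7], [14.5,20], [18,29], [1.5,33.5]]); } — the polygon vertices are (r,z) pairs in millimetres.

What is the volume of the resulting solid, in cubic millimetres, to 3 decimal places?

Volume = 1195.791 mm³

Profile (r,z), 6 vertices: (1.5,22.5) (3,1.5) (7.5,7) (14.5,20) (18,29) (1.5,33.5)
edge 0: (1.5,22.5)→(3,1.5)  cross = 1.5·1.5 − 3·22.5 = -65.2500; (r_i+r_j)·cross = 4.5·-65.2500 = -293.6250
edge 1: (3,1.5)→(7.5,7)  cross = 3·7 − 7.5·1.5 = 9.7500; (r_i+r_j)·cross = 10.5·9.7500 = 102.3750
edge 2: (7.5,7)→(14.5,20)  cross = 7.5·20 − 14.5·7 = 48.5000; (r_i+r_j)·cross = 22·48.5000 = 1067.0000
edge 3: (14.5,20)→(18,29)  cross = 14.5·29 − 18·20 = 60.5000; (r_i+r_j)·cross = 32.5·60.5000 = 1966.2500
edge 4: (18,29)→(1.5,33.5)  cross = 18·33.5 − 1.5·29 = 559.5000; (r_i+r_j)·cross = 19.5·559.5000 = 10910.2500
edge 5: (1.5,33.5)→(1.5,22.5)  cross = 1.5·22.5 − 1.5·33.5 = -16.5000; (r_i+r_j)·cross = 3·-16.5000 = -49.5000
Σcross = 596.5000 → A = |Σcross|/2 = 298.2500 mm²
Σ(r_i+r_j)·cross = 13702.7500 → first moment M = |Σ|/6 = 2283.7917
R_c = M/A = 2283.7917/298.2500 = 7.6573 mm
θ = 30° = 0.523599 rad
V = θ·R_c·A = 0.523599·7.6573·298.2500 = 1195.791 mm³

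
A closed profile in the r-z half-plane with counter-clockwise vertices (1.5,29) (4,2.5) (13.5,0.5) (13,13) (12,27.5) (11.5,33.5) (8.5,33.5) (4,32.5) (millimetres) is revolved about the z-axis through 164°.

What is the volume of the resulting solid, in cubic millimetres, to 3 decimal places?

Volume = 6925.014 mm³

Profile (r,z), 8 vertices: (1.5,29) (4,2.5) (13.5,0.5) (13,13) (12,27.5) (11.5,33.5) (8.5,33.5) (4,32.5)
edge 0: (1.5,29)→(4,2.5)  cross = 1.5·2.5 − 4·29 = -112.2500; (r_i+r_j)·cross = 5.5·-112.2500 = -617.3750
edge 1: (4,2.5)→(13.5,0.5)  cross = 4·0.5 − 13.5·2.5 = -31.7500; (r_i+r_j)·cross = 17.5·-31.7500 = -555.6250
edge 2: (13.5,0.5)→(13,13)  cross = 13.5·13 − 13·0.5 = 169.0000; (r_i+r_j)·cross = 26.5·169.0000 = 4478.5000
edge 3: (13,13)→(12,27.5)  cross = 13·27.5 − 12·13 = 201.5000; (r_i+r_j)·cross = 25·201.5000 = 5037.5000
edge 4: (12,27.5)→(11.5,33.5)  cross = 12·33.5 − 11.5·27.5 = 85.7500; (r_i+r_j)·cross = 23.5·85.7500 = 2015.1250
edge 5: (11.5,33.5)→(8.5,33.5)  cross = 11.5·33.5 − 8.5·33.5 = 100.5000; (r_i+r_j)·cross = 20·100.5000 = 2010.0000
edge 6: (8.5,33.5)→(4,32.5)  cross = 8.5·32.5 − 4·33.5 = 142.2500; (r_i+r_j)·cross = 12.5·142.2500 = 1778.1250
edge 7: (4,32.5)→(1.5,29)  cross = 4·29 − 1.5·32.5 = 67.2500; (r_i+r_j)·cross = 5.5·67.2500 = 369.8750
Σcross = 622.2500 → A = |Σcross|/2 = 311.1250 mm²
Σ(r_i+r_j)·cross = 14516.1250 → first moment M = |Σ|/6 = 2419.3542
R_c = M/A = 2419.3542/311.1250 = 7.7761 mm
θ = 164° = 2.862340 rad
V = θ·R_c·A = 2.862340·7.7761·311.1250 = 6925.014 mm³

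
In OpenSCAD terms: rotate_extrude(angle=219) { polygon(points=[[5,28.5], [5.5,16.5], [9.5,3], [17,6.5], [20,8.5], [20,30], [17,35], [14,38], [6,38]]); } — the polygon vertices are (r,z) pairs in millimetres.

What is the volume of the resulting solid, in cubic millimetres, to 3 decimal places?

Volume = 20942.860 mm³

Profile (r,z), 9 vertices: (5,28.5) (5.5,16.5) (9.5,3) (17,6.5) (20,8.5) (20,30) (17,35) (14,38) (6,38)
edge 0: (5,28.5)→(5.5,16.5)  cross = 5·16.5 − 5.5·28.5 = -74.2500; (r_i+r_j)·cross = 10.5·-74.2500 = -779.6250
edge 1: (5.5,16.5)→(9.5,3)  cross = 5.5·3 − 9.5·16.5 = -140.2500; (r_i+r_j)·cross = 15·-140.2500 = -2103.7500
edge 2: (9.5,3)→(17,6.5)  cross = 9.5·6.5 − 17·3 = 10.7500; (r_i+r_j)·cross = 26.5·10.7500 = 284.8750
edge 3: (17,6.5)→(20,8.5)  cross = 17·8.5 − 20·6.5 = 14.5000; (r_i+r_j)·cross = 37·14.5000 = 536.5000
edge 4: (20,8.5)→(20,30)  cross = 20·30 − 20·8.5 = 430.0000; (r_i+r_j)·cross = 40·430.0000 = 17200.0000
edge 5: (20,30)→(17,35)  cross = 20·35 − 17·30 = 190.0000; (r_i+r_j)·cross = 37·190.0000 = 7030.0000
edge 6: (17,35)→(14,38)  cross = 17·38 − 14·35 = 156.0000; (r_i+r_j)·cross = 31·156.0000 = 4836.0000
edge 7: (14,38)→(6,38)  cross = 14·38 − 6·38 = 304.0000; (r_i+r_j)·cross = 20·304.0000 = 6080.0000
edge 8: (6,38)→(5,28.5)  cross = 6·28.5 − 5·38 = -19.0000; (r_i+r_j)·cross = 11·-19.0000 = -209.0000
Σcross = 871.7500 → A = |Σcross|/2 = 435.8750 mm²
Σ(r_i+r_j)·cross = 32875.0000 → first moment M = |Σ|/6 = 5479.1667
R_c = M/A = 5479.1667/435.8750 = 12.5705 mm
θ = 219° = 3.822271 rad
V = θ·R_c·A = 3.822271·12.5705·435.8750 = 20942.860 mm³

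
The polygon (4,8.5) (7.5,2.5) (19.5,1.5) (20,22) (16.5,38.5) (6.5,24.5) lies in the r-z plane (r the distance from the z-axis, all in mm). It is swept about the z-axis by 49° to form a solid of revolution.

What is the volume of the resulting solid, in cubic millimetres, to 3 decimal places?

Volume = 4572.316 mm³

Profile (r,z), 6 vertices: (4,8.5) (7.5,2.5) (19.5,1.5) (20,22) (16.5,38.5) (6.5,24.5)
edge 0: (4,8.5)→(7.5,2.5)  cross = 4·2.5 − 7.5·8.5 = -53.7500; (r_i+r_j)·cross = 11.5·-53.7500 = -618.1250
edge 1: (7.5,2.5)→(19.5,1.5)  cross = 7.5·1.5 − 19.5·2.5 = -37.5000; (r_i+r_j)·cross = 27·-37.5000 = -1012.5000
edge 2: (19.5,1.5)→(20,22)  cross = 19.5·22 − 20·1.5 = 399.0000; (r_i+r_j)·cross = 39.5·399.0000 = 15760.5000
edge 3: (20,22)→(16.5,38.5)  cross = 20·38.5 − 16.5·22 = 407.0000; (r_i+r_j)·cross = 36.5·407.0000 = 14855.5000
edge 4: (16.5,38.5)→(6.5,24.5)  cross = 16.5·24.5 − 6.5·38.5 = 154.0000; (r_i+r_j)·cross = 23·154.0000 = 3542.0000
edge 5: (6.5,24.5)→(4,8.5)  cross = 6.5·8.5 − 4·24.5 = -42.7500; (r_i+r_j)·cross = 10.5·-42.7500 = -448.8750
Σcross = 826.0000 → A = |Σcross|/2 = 413.0000 mm²
Σ(r_i+r_j)·cross = 32078.5000 → first moment M = |Σ|/6 = 5346.4167
R_c = M/A = 5346.4167/413.0000 = 12.9453 mm
θ = 49° = 0.855211 rad
V = θ·R_c·A = 0.855211·12.9453·413.0000 = 4572.316 mm³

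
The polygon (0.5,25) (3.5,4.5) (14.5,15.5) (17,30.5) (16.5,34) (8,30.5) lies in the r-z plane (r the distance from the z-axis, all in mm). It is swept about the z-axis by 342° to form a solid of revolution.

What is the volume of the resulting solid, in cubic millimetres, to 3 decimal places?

Profile (r,z), 6 vertices: (0.5,25) (3.5,4.5) (14.5,15.5) (17,30.5) (16.5,34) (8,30.5)
edge 0: (0.5,25)→(3.5,4.5)  cross = 0.5·4.5 − 3.5·25 = -85.2500; (r_i+r_j)·cross = 4·-85.2500 = -341.0000
edge 1: (3.5,4.5)→(14.5,15.5)  cross = 3.5·15.5 − 14.5·4.5 = -11.0000; (r_i+r_j)·cross = 18·-11.0000 = -198.0000
edge 2: (14.5,15.5)→(17,30.5)  cross = 14.5·30.5 − 17·15.5 = 178.7500; (r_i+r_j)·cross = 31.5·178.7500 = 5630.6250
edge 3: (17,30.5)→(16.5,34)  cross = 17·34 − 16.5·30.5 = 74.7500; (r_i+r_j)·cross = 33.5·74.7500 = 2504.1250
edge 4: (16.5,34)→(8,30.5)  cross = 16.5·30.5 − 8·34 = 231.2500; (r_i+r_j)·cross = 24.5·231.2500 = 5665.6250
edge 5: (8,30.5)→(0.5,25)  cross = 8·25 − 0.5·30.5 = 184.7500; (r_i+r_j)·cross = 8.5·184.7500 = 1570.3750
Σcross = 573.2500 → A = |Σcross|/2 = 286.6250 mm²
Σ(r_i+r_j)·cross = 14831.7500 → first moment M = |Σ|/6 = 2471.9583
R_c = M/A = 2471.9583/286.6250 = 8.6244 mm
θ = 342° = 5.969026 rad
V = θ·R_c·A = 5.969026·8.6244·286.6250 = 14755.184 mm³

Volume = 14755.184 mm³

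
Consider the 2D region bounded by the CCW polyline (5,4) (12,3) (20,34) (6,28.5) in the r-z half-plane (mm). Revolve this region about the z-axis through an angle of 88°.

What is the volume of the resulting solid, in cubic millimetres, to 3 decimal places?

Volume = 4809.255 mm³

Profile (r,z), 4 vertices: (5,4) (12,3) (20,34) (6,28.5)
edge 0: (5,4)→(12,3)  cross = 5·3 − 12·4 = -33.0000; (r_i+r_j)·cross = 17·-33.0000 = -561.0000
edge 1: (12,3)→(20,34)  cross = 12·34 − 20·3 = 348.0000; (r_i+r_j)·cross = 32·348.0000 = 11136.0000
edge 2: (20,34)→(6,28.5)  cross = 20·28.5 − 6·34 = 366.0000; (r_i+r_j)·cross = 26·366.0000 = 9516.0000
edge 3: (6,28.5)→(5,4)  cross = 6·4 − 5·28.5 = -118.5000; (r_i+r_j)·cross = 11·-118.5000 = -1303.5000
Σcross = 562.5000 → A = |Σcross|/2 = 281.2500 mm²
Σ(r_i+r_j)·cross = 18787.5000 → first moment M = |Σ|/6 = 3131.2500
R_c = M/A = 3131.2500/281.2500 = 11.1333 mm
θ = 88° = 1.535890 rad
V = θ·R_c·A = 1.535890·11.1333·281.2500 = 4809.255 mm³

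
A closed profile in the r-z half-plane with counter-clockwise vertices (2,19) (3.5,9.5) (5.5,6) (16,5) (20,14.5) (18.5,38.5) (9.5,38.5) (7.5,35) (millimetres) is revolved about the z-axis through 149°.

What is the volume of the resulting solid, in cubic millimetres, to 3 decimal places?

Profile (r,z), 8 vertices: (2,19) (3.5,9.5) (5.5,6) (16,5) (20,14.5) (18.5,38.5) (9.5,38.5) (7.5,35)
edge 0: (2,19)→(3.5,9.5)  cross = 2·9.5 − 3.5·19 = -47.5000; (r_i+r_j)·cross = 5.5·-47.5000 = -261.2500
edge 1: (3.5,9.5)→(5.5,6)  cross = 3.5·6 − 5.5·9.5 = -31.2500; (r_i+r_j)·cross = 9·-31.2500 = -281.2500
edge 2: (5.5,6)→(16,5)  cross = 5.5·5 − 16·6 = -68.5000; (r_i+r_j)·cross = 21.5·-68.5000 = -1472.7500
edge 3: (16,5)→(20,14.5)  cross = 16·14.5 − 20·5 = 132.0000; (r_i+r_j)·cross = 36·132.0000 = 4752.0000
edge 4: (20,14.5)→(18.5,38.5)  cross = 20·38.5 − 18.5·14.5 = 501.7500; (r_i+r_j)·cross = 38.5·501.7500 = 19317.3750
edge 5: (18.5,38.5)→(9.5,38.5)  cross = 18.5·38.5 − 9.5·38.5 = 346.5000; (r_i+r_j)·cross = 28·346.5000 = 9702.0000
edge 6: (9.5,38.5)→(7.5,35)  cross = 9.5·35 − 7.5·38.5 = 43.7500; (r_i+r_j)·cross = 17·43.7500 = 743.7500
edge 7: (7.5,35)→(2,19)  cross = 7.5·19 − 2·35 = 72.5000; (r_i+r_j)·cross = 9.5·72.5000 = 688.7500
Σcross = 949.2500 → A = |Σcross|/2 = 474.6250 mm²
Σ(r_i+r_j)·cross = 33188.6250 → first moment M = |Σ|/6 = 5531.4375
R_c = M/A = 5531.4375/474.6250 = 11.6543 mm
θ = 149° = 2.600541 rad
V = θ·R_c·A = 2.600541·11.6543·474.6250 = 14384.728 mm³

Volume = 14384.728 mm³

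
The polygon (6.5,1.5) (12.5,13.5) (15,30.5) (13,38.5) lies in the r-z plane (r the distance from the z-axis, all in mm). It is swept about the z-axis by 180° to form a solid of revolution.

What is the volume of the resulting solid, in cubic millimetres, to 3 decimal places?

Volume = 3557.854 mm³

Profile (r,z), 4 vertices: (6.5,1.5) (12.5,13.5) (15,30.5) (13,38.5)
edge 0: (6.5,1.5)→(12.5,13.5)  cross = 6.5·13.5 − 12.5·1.5 = 69.0000; (r_i+r_j)·cross = 19·69.0000 = 1311.0000
edge 1: (12.5,13.5)→(15,30.5)  cross = 12.5·30.5 − 15·13.5 = 178.7500; (r_i+r_j)·cross = 27.5·178.7500 = 4915.6250
edge 2: (15,30.5)→(13,38.5)  cross = 15·38.5 − 13·30.5 = 181.0000; (r_i+r_j)·cross = 28·181.0000 = 5068.0000
edge 3: (13,38.5)→(6.5,1.5)  cross = 13·1.5 − 6.5·38.5 = -230.7500; (r_i+r_j)·cross = 19.5·-230.7500 = -4499.6250
Σcross = 198.0000 → A = |Σcross|/2 = 99.0000 mm²
Σ(r_i+r_j)·cross = 6795.0000 → first moment M = |Σ|/6 = 1132.5000
R_c = M/A = 1132.5000/99.0000 = 11.4394 mm
θ = 180° = 3.141593 rad
V = θ·R_c·A = 3.141593·11.4394·99.0000 = 3557.854 mm³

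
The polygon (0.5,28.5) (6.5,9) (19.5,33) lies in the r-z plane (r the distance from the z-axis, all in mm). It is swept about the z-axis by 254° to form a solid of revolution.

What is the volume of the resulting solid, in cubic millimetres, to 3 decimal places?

Profile (r,z), 3 vertices: (0.5,28.5) (6.5,9) (19.5,33)
edge 0: (0.5,28.5)→(6.5,9)  cross = 0.5·9 − 6.5·28.5 = -180.7500; (r_i+r_j)·cross = 7·-180.7500 = -1265.2500
edge 1: (6.5,9)→(19.5,33)  cross = 6.5·33 − 19.5·9 = 39.0000; (r_i+r_j)·cross = 26·39.0000 = 1014.0000
edge 2: (19.5,33)→(0.5,28.5)  cross = 19.5·28.5 − 0.5·33 = 539.2500; (r_i+r_j)·cross = 20·539.2500 = 10785.0000
Σcross = 397.5000 → A = |Σcross|/2 = 198.7500 mm²
Σ(r_i+r_j)·cross = 10533.7500 → first moment M = |Σ|/6 = 1755.6250
R_c = M/A = 1755.6250/198.7500 = 8.8333 mm
θ = 254° = 4.433136 rad
V = θ·R_c·A = 4.433136·8.8333·198.7500 = 7782.925 mm³

Volume = 7782.925 mm³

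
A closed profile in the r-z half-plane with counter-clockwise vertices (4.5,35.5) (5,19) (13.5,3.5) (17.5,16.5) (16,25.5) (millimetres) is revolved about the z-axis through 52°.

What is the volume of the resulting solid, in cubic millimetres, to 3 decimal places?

Profile (r,z), 5 vertices: (4.5,35.5) (5,19) (13.5,3.5) (17.5,16.5) (16,25.5)
edge 0: (4.5,35.5)→(5,19)  cross = 4.5·19 − 5·35.5 = -92.0000; (r_i+r_j)·cross = 9.5·-92.0000 = -874.0000
edge 1: (5,19)→(13.5,3.5)  cross = 5·3.5 − 13.5·19 = -239.0000; (r_i+r_j)·cross = 18.5·-239.0000 = -4421.5000
edge 2: (13.5,3.5)→(17.5,16.5)  cross = 13.5·16.5 − 17.5·3.5 = 161.5000; (r_i+r_j)·cross = 31·161.5000 = 5006.5000
edge 3: (17.5,16.5)→(16,25.5)  cross = 17.5·25.5 − 16·16.5 = 182.2500; (r_i+r_j)·cross = 33.5·182.2500 = 6105.3750
edge 4: (16,25.5)→(4.5,35.5)  cross = 16·35.5 − 4.5·25.5 = 453.2500; (r_i+r_j)·cross = 20.5·453.2500 = 9291.6250
Σcross = 466.0000 → A = |Σcross|/2 = 233.0000 mm²
Σ(r_i+r_j)·cross = 15108.0000 → first moment M = |Σ|/6 = 2518.0000
R_c = M/A = 2518.0000/233.0000 = 10.8069 mm
θ = 52° = 0.907571 rad
V = θ·R_c·A = 0.907571·10.8069·233.0000 = 2285.264 mm³

Volume = 2285.264 mm³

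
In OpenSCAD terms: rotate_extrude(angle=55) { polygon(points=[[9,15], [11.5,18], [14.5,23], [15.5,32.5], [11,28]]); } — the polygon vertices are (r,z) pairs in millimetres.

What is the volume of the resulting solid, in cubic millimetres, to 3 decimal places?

Profile (r,z), 5 vertices: (9,15) (11.5,18) (14.5,23) (15.5,32.5) (11,28)
edge 0: (9,15)→(11.5,18)  cross = 9·18 − 11.5·15 = -10.5000; (r_i+r_j)·cross = 20.5·-10.5000 = -215.2500
edge 1: (11.5,18)→(14.5,23)  cross = 11.5·23 − 14.5·18 = 3.5000; (r_i+r_j)·cross = 26·3.5000 = 91.0000
edge 2: (14.5,23)→(15.5,32.5)  cross = 14.5·32.5 − 15.5·23 = 114.7500; (r_i+r_j)·cross = 30·114.7500 = 3442.5000
edge 3: (15.5,32.5)→(11,28)  cross = 15.5·28 − 11·32.5 = 76.5000; (r_i+r_j)·cross = 26.5·76.5000 = 2027.2500
edge 4: (11,28)→(9,15)  cross = 11·15 − 9·28 = -87.0000; (r_i+r_j)·cross = 20·-87.0000 = -1740.0000
Σcross = 97.2500 → A = |Σcross|/2 = 48.6250 mm²
Σ(r_i+r_j)·cross = 3605.5000 → first moment M = |Σ|/6 = 600.9167
R_c = M/A = 600.9167/48.6250 = 12.3582 mm
θ = 55° = 0.959931 rad
V = θ·R_c·A = 0.959931·12.3582·48.6250 = 576.839 mm³

Volume = 576.839 mm³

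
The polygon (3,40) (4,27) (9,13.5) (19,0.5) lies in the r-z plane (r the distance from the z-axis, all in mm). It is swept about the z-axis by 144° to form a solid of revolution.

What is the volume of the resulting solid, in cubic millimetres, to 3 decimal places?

Profile (r,z), 4 vertices: (3,40) (4,27) (9,13.5) (19,0.5)
edge 0: (3,40)→(4,27)  cross = 3·27 − 4·40 = -79.0000; (r_i+r_j)·cross = 7·-79.0000 = -553.0000
edge 1: (4,27)→(9,13.5)  cross = 4·13.5 − 9·27 = -189.0000; (r_i+r_j)·cross = 13·-189.0000 = -2457.0000
edge 2: (9,13.5)→(19,0.5)  cross = 9·0.5 − 19·13.5 = -252.0000; (r_i+r_j)·cross = 28·-252.0000 = -7056.0000
edge 3: (19,0.5)→(3,40)  cross = 19·40 − 3·0.5 = 758.5000; (r_i+r_j)·cross = 22·758.5000 = 16687.0000
Σcross = 238.5000 → A = |Σcross|/2 = 119.2500 mm²
Σ(r_i+r_j)·cross = 6621.0000 → first moment M = |Σ|/6 = 1103.5000
R_c = M/A = 1103.5000/119.2500 = 9.2537 mm
θ = 144° = 2.513274 rad
V = θ·R_c·A = 2.513274·9.2537·119.2500 = 2773.398 mm³

Volume = 2773.398 mm³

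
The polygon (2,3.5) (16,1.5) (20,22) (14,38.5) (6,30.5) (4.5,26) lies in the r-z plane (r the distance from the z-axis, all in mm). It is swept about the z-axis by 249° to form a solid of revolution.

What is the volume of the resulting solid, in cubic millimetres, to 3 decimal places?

Volume = 21893.949 mm³

Profile (r,z), 6 vertices: (2,3.5) (16,1.5) (20,22) (14,38.5) (6,30.5) (4.5,26)
edge 0: (2,3.5)→(16,1.5)  cross = 2·1.5 − 16·3.5 = -53.0000; (r_i+r_j)·cross = 18·-53.0000 = -954.0000
edge 1: (16,1.5)→(20,22)  cross = 16·22 − 20·1.5 = 322.0000; (r_i+r_j)·cross = 36·322.0000 = 11592.0000
edge 2: (20,22)→(14,38.5)  cross = 20·38.5 − 14·22 = 462.0000; (r_i+r_j)·cross = 34·462.0000 = 15708.0000
edge 3: (14,38.5)→(6,30.5)  cross = 14·30.5 − 6·38.5 = 196.0000; (r_i+r_j)·cross = 20·196.0000 = 3920.0000
edge 4: (6,30.5)→(4.5,26)  cross = 6·26 − 4.5·30.5 = 18.7500; (r_i+r_j)·cross = 10.5·18.7500 = 196.8750
edge 5: (4.5,26)→(2,3.5)  cross = 4.5·3.5 − 2·26 = -36.2500; (r_i+r_j)·cross = 6.5·-36.2500 = -235.6250
Σcross = 909.5000 → A = |Σcross|/2 = 454.7500 mm²
Σ(r_i+r_j)·cross = 30227.2500 → first moment M = |Σ|/6 = 5037.8750
R_c = M/A = 5037.8750/454.7500 = 11.0783 mm
θ = 249° = 4.345870 rad
V = θ·R_c·A = 4.345870·11.0783·454.7500 = 21893.949 mm³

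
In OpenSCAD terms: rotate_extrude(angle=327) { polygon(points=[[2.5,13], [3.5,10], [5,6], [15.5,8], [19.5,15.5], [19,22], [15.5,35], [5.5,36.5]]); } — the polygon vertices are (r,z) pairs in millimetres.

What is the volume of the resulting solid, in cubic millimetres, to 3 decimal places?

Volume = 24283.536 mm³

Profile (r,z), 8 vertices: (2.5,13) (3.5,10) (5,6) (15.5,8) (19.5,15.5) (19,22) (15.5,35) (5.5,36.5)
edge 0: (2.5,13)→(3.5,10)  cross = 2.5·10 − 3.5·13 = -20.5000; (r_i+r_j)·cross = 6·-20.5000 = -123.0000
edge 1: (3.5,10)→(5,6)  cross = 3.5·6 − 5·10 = -29.0000; (r_i+r_j)·cross = 8.5·-29.0000 = -246.5000
edge 2: (5,6)→(15.5,8)  cross = 5·8 − 15.5·6 = -53.0000; (r_i+r_j)·cross = 20.5·-53.0000 = -1086.5000
edge 3: (15.5,8)→(19.5,15.5)  cross = 15.5·15.5 − 19.5·8 = 84.2500; (r_i+r_j)·cross = 35·84.2500 = 2948.7500
edge 4: (19.5,15.5)→(19,22)  cross = 19.5·22 − 19·15.5 = 134.5000; (r_i+r_j)·cross = 38.5·134.5000 = 5178.2500
edge 5: (19,22)→(15.5,35)  cross = 19·35 − 15.5·22 = 324.0000; (r_i+r_j)·cross = 34.5·324.0000 = 11178.0000
edge 6: (15.5,35)→(5.5,36.5)  cross = 15.5·36.5 − 5.5·35 = 373.2500; (r_i+r_j)·cross = 21·373.2500 = 7838.2500
edge 7: (5.5,36.5)→(2.5,13)  cross = 5.5·13 − 2.5·36.5 = -19.7500; (r_i+r_j)·cross = 8·-19.7500 = -158.0000
Σcross = 793.7500 → A = |Σcross|/2 = 396.8750 mm²
Σ(r_i+r_j)·cross = 25529.2500 → first moment M = |Σ|/6 = 4254.8750
R_c = M/A = 4254.8750/396.8750 = 10.7209 mm
θ = 327° = 5.707227 rad
V = θ·R_c·A = 5.707227·10.7209·396.8750 = 24283.536 mm³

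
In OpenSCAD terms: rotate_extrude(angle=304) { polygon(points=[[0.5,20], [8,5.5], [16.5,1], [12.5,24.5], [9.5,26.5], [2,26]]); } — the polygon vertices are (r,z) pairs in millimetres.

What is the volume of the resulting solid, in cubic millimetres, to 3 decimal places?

Volume = 11020.370 mm³

Profile (r,z), 6 vertices: (0.5,20) (8,5.5) (16.5,1) (12.5,24.5) (9.5,26.5) (2,26)
edge 0: (0.5,20)→(8,5.5)  cross = 0.5·5.5 − 8·20 = -157.2500; (r_i+r_j)·cross = 8.5·-157.2500 = -1336.6250
edge 1: (8,5.5)→(16.5,1)  cross = 8·1 − 16.5·5.5 = -82.7500; (r_i+r_j)·cross = 24.5·-82.7500 = -2027.3750
edge 2: (16.5,1)→(12.5,24.5)  cross = 16.5·24.5 − 12.5·1 = 391.7500; (r_i+r_j)·cross = 29·391.7500 = 11360.7500
edge 3: (12.5,24.5)→(9.5,26.5)  cross = 12.5·26.5 − 9.5·24.5 = 98.5000; (r_i+r_j)·cross = 22·98.5000 = 2167.0000
edge 4: (9.5,26.5)→(2,26)  cross = 9.5·26 − 2·26.5 = 194.0000; (r_i+r_j)·cross = 11.5·194.0000 = 2231.0000
edge 5: (2,26)→(0.5,20)  cross = 2·20 − 0.5·26 = 27.0000; (r_i+r_j)·cross = 2.5·27.0000 = 67.5000
Σcross = 471.2500 → A = |Σcross|/2 = 235.6250 mm²
Σ(r_i+r_j)·cross = 12462.2500 → first moment M = |Σ|/6 = 2077.0417
R_c = M/A = 2077.0417/235.6250 = 8.8150 mm
θ = 304° = 5.305801 rad
V = θ·R_c·A = 5.305801·8.8150·235.6250 = 11020.370 mm³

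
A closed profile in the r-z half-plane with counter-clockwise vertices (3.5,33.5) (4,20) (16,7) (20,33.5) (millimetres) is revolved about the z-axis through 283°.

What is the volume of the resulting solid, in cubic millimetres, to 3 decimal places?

Volume = 17226.260 mm³

Profile (r,z), 4 vertices: (3.5,33.5) (4,20) (16,7) (20,33.5)
edge 0: (3.5,33.5)→(4,20)  cross = 3.5·20 − 4·33.5 = -64.0000; (r_i+r_j)·cross = 7.5·-64.0000 = -480.0000
edge 1: (4,20)→(16,7)  cross = 4·7 − 16·20 = -292.0000; (r_i+r_j)·cross = 20·-292.0000 = -5840.0000
edge 2: (16,7)→(20,33.5)  cross = 16·33.5 − 20·7 = 396.0000; (r_i+r_j)·cross = 36·396.0000 = 14256.0000
edge 3: (20,33.5)→(3.5,33.5)  cross = 20·33.5 − 3.5·33.5 = 552.7500; (r_i+r_j)·cross = 23.5·552.7500 = 12989.6250
Σcross = 592.7500 → A = |Σcross|/2 = 296.3750 mm²
Σ(r_i+r_j)·cross = 20925.6250 → first moment M = |Σ|/6 = 3487.6042
R_c = M/A = 3487.6042/296.3750 = 11.7675 mm
θ = 283° = 4.939282 rad
V = θ·R_c·A = 4.939282·11.7675·296.3750 = 17226.260 mm³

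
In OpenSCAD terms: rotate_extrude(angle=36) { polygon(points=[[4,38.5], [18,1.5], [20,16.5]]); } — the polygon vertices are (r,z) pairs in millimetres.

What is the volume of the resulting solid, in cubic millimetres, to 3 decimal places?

Volume = 1249.097 mm³

Profile (r,z), 3 vertices: (4,38.5) (18,1.5) (20,16.5)
edge 0: (4,38.5)→(18,1.5)  cross = 4·1.5 − 18·38.5 = -687.0000; (r_i+r_j)·cross = 22·-687.0000 = -15114.0000
edge 1: (18,1.5)→(20,16.5)  cross = 18·16.5 − 20·1.5 = 267.0000; (r_i+r_j)·cross = 38·267.0000 = 10146.0000
edge 2: (20,16.5)→(4,38.5)  cross = 20·38.5 − 4·16.5 = 704.0000; (r_i+r_j)·cross = 24·704.0000 = 16896.0000
Σcross = 284.0000 → A = |Σcross|/2 = 142.0000 mm²
Σ(r_i+r_j)·cross = 11928.0000 → first moment M = |Σ|/6 = 1988.0000
R_c = M/A = 1988.0000/142.0000 = 14.0000 mm
θ = 36° = 0.628319 rad
V = θ·R_c·A = 0.628319·14.0000·142.0000 = 1249.097 mm³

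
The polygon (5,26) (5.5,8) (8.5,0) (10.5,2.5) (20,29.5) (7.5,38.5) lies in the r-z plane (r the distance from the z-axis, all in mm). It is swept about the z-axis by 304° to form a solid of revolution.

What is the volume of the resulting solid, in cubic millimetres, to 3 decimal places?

Volume = 18936.846 mm³

Profile (r,z), 6 vertices: (5,26) (5.5,8) (8.5,0) (10.5,2.5) (20,29.5) (7.5,38.5)
edge 0: (5,26)→(5.5,8)  cross = 5·8 − 5.5·26 = -103.0000; (r_i+r_j)·cross = 10.5·-103.0000 = -1081.5000
edge 1: (5.5,8)→(8.5,0)  cross = 5.5·0 − 8.5·8 = -68.0000; (r_i+r_j)·cross = 14·-68.0000 = -952.0000
edge 2: (8.5,0)→(10.5,2.5)  cross = 8.5·2.5 − 10.5·0 = 21.2500; (r_i+r_j)·cross = 19·21.2500 = 403.7500
edge 3: (10.5,2.5)→(20,29.5)  cross = 10.5·29.5 − 20·2.5 = 259.7500; (r_i+r_j)·cross = 30.5·259.7500 = 7922.3750
edge 4: (20,29.5)→(7.5,38.5)  cross = 20·38.5 − 7.5·29.5 = 548.7500; (r_i+r_j)·cross = 27.5·548.7500 = 15090.6250
edge 5: (7.5,38.5)→(5,26)  cross = 7.5·26 − 5·38.5 = 2.5000; (r_i+r_j)·cross = 12.5·2.5000 = 31.2500
Σcross = 661.2500 → A = |Σcross|/2 = 330.6250 mm²
Σ(r_i+r_j)·cross = 21414.5000 → first moment M = |Σ|/6 = 3569.0833
R_c = M/A = 3569.0833/330.6250 = 10.7950 mm
θ = 304° = 5.305801 rad
V = θ·R_c·A = 5.305801·10.7950·330.6250 = 18936.846 mm³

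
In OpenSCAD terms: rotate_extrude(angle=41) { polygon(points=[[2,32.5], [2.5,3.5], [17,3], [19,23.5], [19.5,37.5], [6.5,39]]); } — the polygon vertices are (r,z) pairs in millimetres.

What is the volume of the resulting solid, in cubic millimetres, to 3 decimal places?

Volume = 4214.632 mm³

Profile (r,z), 6 vertices: (2,32.5) (2.5,3.5) (17,3) (19,23.5) (19.5,37.5) (6.5,39)
edge 0: (2,32.5)→(2.5,3.5)  cross = 2·3.5 − 2.5·32.5 = -74.2500; (r_i+r_j)·cross = 4.5·-74.2500 = -334.1250
edge 1: (2.5,3.5)→(17,3)  cross = 2.5·3 − 17·3.5 = -52.0000; (r_i+r_j)·cross = 19.5·-52.0000 = -1014.0000
edge 2: (17,3)→(19,23.5)  cross = 17·23.5 − 19·3 = 342.5000; (r_i+r_j)·cross = 36·342.5000 = 12330.0000
edge 3: (19,23.5)→(19.5,37.5)  cross = 19·37.5 − 19.5·23.5 = 254.2500; (r_i+r_j)·cross = 38.5·254.2500 = 9788.6250
edge 4: (19.5,37.5)→(6.5,39)  cross = 19.5·39 − 6.5·37.5 = 516.7500; (r_i+r_j)·cross = 26·516.7500 = 13435.5000
edge 5: (6.5,39)→(2,32.5)  cross = 6.5·32.5 − 2·39 = 133.2500; (r_i+r_j)·cross = 8.5·133.2500 = 1132.6250
Σcross = 1120.5000 → A = |Σcross|/2 = 560.2500 mm²
Σ(r_i+r_j)·cross = 35338.6250 → first moment M = |Σ|/6 = 5889.7708
R_c = M/A = 5889.7708/560.2500 = 10.5128 mm
θ = 41° = 0.715585 rad
V = θ·R_c·A = 0.715585·10.5128·560.2500 = 4214.632 mm³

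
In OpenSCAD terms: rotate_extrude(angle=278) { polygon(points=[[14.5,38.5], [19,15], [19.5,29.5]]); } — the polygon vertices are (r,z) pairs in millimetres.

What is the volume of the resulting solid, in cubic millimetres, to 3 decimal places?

Profile (r,z), 3 vertices: (14.5,38.5) (19,15) (19.5,29.5)
edge 0: (14.5,38.5)→(19,15)  cross = 14.5·15 − 19·38.5 = -514.0000; (r_i+r_j)·cross = 33.5·-514.0000 = -17219.0000
edge 1: (19,15)→(19.5,29.5)  cross = 19·29.5 − 19.5·15 = 268.0000; (r_i+r_j)·cross = 38.5·268.0000 = 10318.0000
edge 2: (19.5,29.5)→(14.5,38.5)  cross = 19.5·38.5 − 14.5·29.5 = 323.0000; (r_i+r_j)·cross = 34·323.0000 = 10982.0000
Σcross = 77.0000 → A = |Σcross|/2 = 38.5000 mm²
Σ(r_i+r_j)·cross = 4081.0000 → first moment M = |Σ|/6 = 680.1667
R_c = M/A = 680.1667/38.5000 = 17.6667 mm
θ = 278° = 4.852015 rad
V = θ·R_c·A = 4.852015·17.6667·38.5000 = 3300.179 mm³

Volume = 3300.179 mm³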